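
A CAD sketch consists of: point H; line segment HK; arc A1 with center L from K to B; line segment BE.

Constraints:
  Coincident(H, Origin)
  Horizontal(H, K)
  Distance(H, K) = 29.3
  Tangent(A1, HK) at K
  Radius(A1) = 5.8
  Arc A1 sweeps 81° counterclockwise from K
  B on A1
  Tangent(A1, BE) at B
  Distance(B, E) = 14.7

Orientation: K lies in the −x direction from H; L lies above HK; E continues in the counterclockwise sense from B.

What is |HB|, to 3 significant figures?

24.1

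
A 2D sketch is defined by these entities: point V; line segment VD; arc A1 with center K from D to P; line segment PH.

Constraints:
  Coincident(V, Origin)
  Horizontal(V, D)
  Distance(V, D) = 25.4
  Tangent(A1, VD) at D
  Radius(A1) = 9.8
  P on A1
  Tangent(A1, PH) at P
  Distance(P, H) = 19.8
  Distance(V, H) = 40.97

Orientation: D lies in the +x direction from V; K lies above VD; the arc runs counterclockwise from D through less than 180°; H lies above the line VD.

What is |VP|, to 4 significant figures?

37.00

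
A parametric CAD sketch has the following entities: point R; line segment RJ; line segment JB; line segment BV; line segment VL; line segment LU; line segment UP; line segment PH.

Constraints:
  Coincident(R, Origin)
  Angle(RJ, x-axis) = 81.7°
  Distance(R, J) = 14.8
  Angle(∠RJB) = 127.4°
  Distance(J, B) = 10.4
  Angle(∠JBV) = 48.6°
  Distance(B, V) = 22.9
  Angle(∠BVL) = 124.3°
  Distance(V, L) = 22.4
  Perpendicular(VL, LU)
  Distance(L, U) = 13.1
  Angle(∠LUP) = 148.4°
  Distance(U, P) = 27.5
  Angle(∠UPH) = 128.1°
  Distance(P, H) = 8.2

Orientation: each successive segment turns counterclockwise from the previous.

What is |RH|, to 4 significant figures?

32.98

R is at the origin; RJ runs at 81.7° with length 14.8, so J = (2.136, 14.64). ∠RJB = 127.4° gives JB at 134.3° from the x-axis; with |JB| = 10.4, B = (-5.127, 22.09). ∠JBV = 48.6° gives BV at -94.30° from the x-axis; with |BV| = 22.9, V = (-6.844, -0.7474). ∠BVL = 124.3° gives VL at -38.60° from the x-axis; with |VL| = 22.4, L = (10.66, -14.72). VL is perpendicular to LU, so LU runs at 51.40°; with |LU| = 13.1, U = (18.83, -4.484). ∠LUP = 148.4° gives UP at 83.00° from the x-axis; with |UP| = 27.5, P = (22.19, 22.81). ∠UPH = 128.1° gives PH at 134.9° from the x-axis; with |PH| = 8.2, H = (16.40, 28.62). Then |RH| = |H − R| = 32.98.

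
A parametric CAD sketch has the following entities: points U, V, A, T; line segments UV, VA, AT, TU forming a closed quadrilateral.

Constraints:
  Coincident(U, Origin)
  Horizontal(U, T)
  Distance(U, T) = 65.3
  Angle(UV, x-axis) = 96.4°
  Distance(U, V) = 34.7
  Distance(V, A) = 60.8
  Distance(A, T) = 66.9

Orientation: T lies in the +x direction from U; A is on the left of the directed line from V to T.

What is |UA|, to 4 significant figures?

81.16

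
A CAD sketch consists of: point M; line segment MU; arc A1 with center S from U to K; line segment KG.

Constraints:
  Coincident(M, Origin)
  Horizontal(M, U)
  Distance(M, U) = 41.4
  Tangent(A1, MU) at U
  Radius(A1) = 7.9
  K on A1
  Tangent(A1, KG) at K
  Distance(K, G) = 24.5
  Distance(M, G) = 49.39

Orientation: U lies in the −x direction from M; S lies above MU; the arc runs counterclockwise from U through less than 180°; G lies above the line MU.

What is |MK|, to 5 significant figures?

34.713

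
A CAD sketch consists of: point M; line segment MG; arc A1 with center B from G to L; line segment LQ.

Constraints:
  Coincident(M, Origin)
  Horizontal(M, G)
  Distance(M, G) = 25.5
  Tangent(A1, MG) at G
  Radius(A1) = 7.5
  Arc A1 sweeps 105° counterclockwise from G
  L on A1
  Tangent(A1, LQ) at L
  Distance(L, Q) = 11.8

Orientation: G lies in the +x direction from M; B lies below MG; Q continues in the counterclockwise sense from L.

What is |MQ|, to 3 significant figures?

29.8

On A1, G sits at bearing 90° from B; a 105° counterclockwise sweep puts L at bearing 195°, so L = B + 7.5·(cos 195°, sin 195°) = (18.3, -9.44). A1 meets LQ tangentially, so BL is at right angles to LQ, so LQ runs along (−sin 195°, cos 195°); with |LQ| = 11.8, Q = (21.3, -20.8). Then |MQ| = |Q − M| = 29.8.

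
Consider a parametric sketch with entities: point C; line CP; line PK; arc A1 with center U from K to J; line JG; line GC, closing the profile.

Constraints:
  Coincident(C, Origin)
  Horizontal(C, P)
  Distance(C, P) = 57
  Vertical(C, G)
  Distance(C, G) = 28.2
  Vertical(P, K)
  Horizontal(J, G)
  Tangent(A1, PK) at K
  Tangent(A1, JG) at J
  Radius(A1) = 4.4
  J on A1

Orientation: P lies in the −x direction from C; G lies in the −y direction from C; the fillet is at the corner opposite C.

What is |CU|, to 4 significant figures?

57.73

C is at the origin; C and P share the same y with |CP| = 57.0 and P on the −x side, so P = (-57.00, 0.000). CG is vertical with |CG| = 28.2 and G on the −y side, so G = (0.000, -28.20). The virtual corner opposite C is at (-57.00, -28.20). A1 meets PK tangentially, so UK is at right angles to PK and the tangent condition forces UJ to be normal to JG, with radius 4.4, so the center U sits 4.4 in from both sides at U = (-52.60, -23.80). Then |CU| = |U − C| = 57.73.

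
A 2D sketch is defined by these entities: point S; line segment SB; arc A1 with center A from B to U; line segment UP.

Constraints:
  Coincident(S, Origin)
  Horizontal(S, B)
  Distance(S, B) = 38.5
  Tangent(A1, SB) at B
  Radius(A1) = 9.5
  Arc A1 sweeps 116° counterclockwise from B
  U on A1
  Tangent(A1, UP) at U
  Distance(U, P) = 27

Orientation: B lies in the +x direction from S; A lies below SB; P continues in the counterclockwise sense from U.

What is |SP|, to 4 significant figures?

56.44

S is at the origin; S and B share the same y with |SB| = 38.5 and B on the +x side, so B = (38.50, 0.000). Tangency of A1 to SB means the radius AB is perpendicular to SB, so A = B + (0, -9.5) = (38.50, -9.500). On A1, B sits at bearing 90° from A; a 116° counterclockwise sweep puts U at bearing 206°, so U = A + 9.5·(cos 206°, sin 206°) = (29.96, -13.66). A1 meets UP tangentially, so AU is at right angles to UP, so UP runs along (−sin 206°, cos 206°); with |UP| = 27.0, P = (41.80, -37.93). Then |SP| = |P − S| = 56.44.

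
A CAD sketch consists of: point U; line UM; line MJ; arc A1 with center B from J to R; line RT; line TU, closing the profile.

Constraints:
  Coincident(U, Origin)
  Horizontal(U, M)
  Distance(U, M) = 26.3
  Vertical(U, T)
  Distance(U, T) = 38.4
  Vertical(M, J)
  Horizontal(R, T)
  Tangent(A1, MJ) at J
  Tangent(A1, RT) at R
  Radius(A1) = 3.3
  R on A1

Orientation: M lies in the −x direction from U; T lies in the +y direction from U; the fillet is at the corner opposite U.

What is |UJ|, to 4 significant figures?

43.86

U is at the origin; UM is horizontal with |UM| = 26.3 and M on the −x side, so M = (-26.30, 0.000). UT is vertical with |UT| = 38.4 and T on the +y side, so T = (0.000, 38.40). The virtual corner opposite U is at (-26.30, 38.40). A1 meets MJ tangentially, so BJ is at right angles to MJ and A1 meets RT tangentially, so BR is at right angles to RT, with radius 3.3, so the center B sits 3.3 in from both sides at B = (-23.00, 35.10). That places the tangent points at J = (-26.30, 35.10) on MJ and R = (-23.00, 38.40) on RT. Then |UJ| = |J − U| = 43.86.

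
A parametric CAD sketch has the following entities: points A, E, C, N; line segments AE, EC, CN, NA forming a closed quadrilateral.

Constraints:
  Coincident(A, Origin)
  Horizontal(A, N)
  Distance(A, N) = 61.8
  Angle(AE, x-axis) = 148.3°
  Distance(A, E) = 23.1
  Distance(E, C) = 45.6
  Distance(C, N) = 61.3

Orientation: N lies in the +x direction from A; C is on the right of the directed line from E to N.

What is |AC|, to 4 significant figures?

26.23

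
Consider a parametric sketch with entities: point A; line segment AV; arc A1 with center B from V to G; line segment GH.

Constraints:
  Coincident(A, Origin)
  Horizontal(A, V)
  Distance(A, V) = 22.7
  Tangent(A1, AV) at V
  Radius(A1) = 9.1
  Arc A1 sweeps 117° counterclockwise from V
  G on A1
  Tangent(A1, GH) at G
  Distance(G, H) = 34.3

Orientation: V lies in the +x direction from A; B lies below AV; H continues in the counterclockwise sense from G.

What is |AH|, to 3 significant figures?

53.2

On A1, V sits at bearing 90° from B; a 117° counterclockwise sweep puts G at bearing 207°, so G = B + 9.1·(cos 207°, sin 207°) = (14.6, -13.2). A1 meets GH tangentially, so BG is at right angles to GH, so GH runs along (−sin 207°, cos 207°); with |GH| = 34.3, H = (30.2, -43.8). Then |AH| = |H − A| = 53.2.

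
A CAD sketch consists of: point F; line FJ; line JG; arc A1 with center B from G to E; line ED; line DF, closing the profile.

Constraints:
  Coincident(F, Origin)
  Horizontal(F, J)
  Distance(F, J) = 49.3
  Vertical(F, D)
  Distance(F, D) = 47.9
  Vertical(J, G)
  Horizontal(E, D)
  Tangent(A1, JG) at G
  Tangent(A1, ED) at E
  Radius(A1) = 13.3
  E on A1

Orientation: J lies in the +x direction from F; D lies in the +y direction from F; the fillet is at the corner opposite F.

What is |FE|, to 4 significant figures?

59.92

The virtual corner opposite F is at (49.30, 47.90). The tangent condition forces BG to be normal to JG and the tangent condition forces BE to be normal to ED, with radius 13.3, so the center B sits 13.3 in from both sides at B = (36.00, 34.60). That places the tangent points at G = (49.30, 34.60) on JG and E = (36.00, 47.90) on ED. Then |FE| = |E − F| = 59.92.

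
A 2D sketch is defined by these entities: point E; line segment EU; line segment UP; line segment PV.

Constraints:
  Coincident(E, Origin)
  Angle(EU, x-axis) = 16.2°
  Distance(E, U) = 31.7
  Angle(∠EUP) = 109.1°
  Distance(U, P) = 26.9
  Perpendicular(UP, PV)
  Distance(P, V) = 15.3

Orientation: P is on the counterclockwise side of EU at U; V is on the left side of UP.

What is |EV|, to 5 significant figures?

40.050

∠EUP = 109.1°, so UP runs at 16.2° + (180° − 109.1°) = 87.100° from the x-axis; with |UP| = 26.9, P = U + 26.9·(cos 87.100°, sin 87.100°) = (31.802, 35.710). UP ⟂ PV; with |PV| = 15.3 on the left of UP, V = P + 15.3·(-0.99872, 0.050593) = (16.522, 36.484). Then |EV| = |V − E| = 40.050.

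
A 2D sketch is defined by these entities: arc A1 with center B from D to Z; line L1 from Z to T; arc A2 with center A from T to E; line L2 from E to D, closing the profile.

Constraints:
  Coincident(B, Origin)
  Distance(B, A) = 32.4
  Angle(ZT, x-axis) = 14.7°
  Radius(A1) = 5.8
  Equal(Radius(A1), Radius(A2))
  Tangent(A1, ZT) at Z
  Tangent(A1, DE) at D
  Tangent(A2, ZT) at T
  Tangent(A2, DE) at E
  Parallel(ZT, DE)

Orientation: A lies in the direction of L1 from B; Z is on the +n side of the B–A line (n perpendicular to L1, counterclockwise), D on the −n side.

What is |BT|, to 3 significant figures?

32.9

Tangency of A1 to both parallel lines with radius 5.8 puts Z and D at B ± 5.8·n: Z = (-1.47, 5.61), D = (1.47, -5.61). Equal radii place T and E the same way about A: T = A + 5.8·n = (29.9, 13.8), E = A − 5.8·n = (32.8, 2.61). Then |BT| = |T − B| = 32.9.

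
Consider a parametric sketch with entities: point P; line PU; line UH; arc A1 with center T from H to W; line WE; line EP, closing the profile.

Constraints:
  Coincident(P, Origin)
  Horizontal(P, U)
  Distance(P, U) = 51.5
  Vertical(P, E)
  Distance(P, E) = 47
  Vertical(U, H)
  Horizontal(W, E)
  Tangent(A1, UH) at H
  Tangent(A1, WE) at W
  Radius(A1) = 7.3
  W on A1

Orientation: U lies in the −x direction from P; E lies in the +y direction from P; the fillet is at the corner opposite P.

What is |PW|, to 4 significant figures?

64.52

P is at the origin; PU is horizontal with |PU| = 51.5 and U on the −x side, so U = (-51.50, 0.000). PE is vertical with |PE| = 47.0 and E on the +y side, so E = (0.000, 47.00). The virtual corner opposite P is at (-51.50, 47.00). The tangent condition forces TH to be normal to UH and since A1 is tangent to WE there, TW ⟂ WE, with radius 7.3, so the center T sits 7.3 in from both sides at T = (-44.20, 39.70). That places the tangent points at H = (-51.50, 39.70) on UH and W = (-44.20, 47.00) on WE. Then |PW| = |W − P| = 64.52.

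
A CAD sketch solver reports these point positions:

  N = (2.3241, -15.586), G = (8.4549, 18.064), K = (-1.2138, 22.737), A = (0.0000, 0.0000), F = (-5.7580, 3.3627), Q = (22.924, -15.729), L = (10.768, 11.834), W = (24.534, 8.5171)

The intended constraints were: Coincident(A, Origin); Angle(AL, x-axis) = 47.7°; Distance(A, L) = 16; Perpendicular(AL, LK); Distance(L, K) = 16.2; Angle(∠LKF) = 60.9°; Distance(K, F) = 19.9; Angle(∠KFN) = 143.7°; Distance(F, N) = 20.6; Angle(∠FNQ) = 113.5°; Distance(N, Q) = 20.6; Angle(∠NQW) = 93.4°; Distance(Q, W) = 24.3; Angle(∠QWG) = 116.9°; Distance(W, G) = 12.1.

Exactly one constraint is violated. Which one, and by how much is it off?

Distance(W, G) = 12.1 — off by 6.60.

A = (0.00, 0.00) ✓; AL at 47.70° ✓; |AL| = 16.00 ✓; ∠(AL, LK) = 90.00° ✓; |LK| = 16.20 ✓; ∠LKF = 60.90° ✓; |KF| = 19.90 ✓; ∠KFN = 143.7° ✓; |FN| = 20.60 ✓; ∠FNQ = 113.5° ✓; |NQ| = 20.60 ✓; ∠NQW = 93.40° ✓; |QW| = 24.30 ✓; ∠QWG = 116.9° ✓; |WG| = 18.70 ✗.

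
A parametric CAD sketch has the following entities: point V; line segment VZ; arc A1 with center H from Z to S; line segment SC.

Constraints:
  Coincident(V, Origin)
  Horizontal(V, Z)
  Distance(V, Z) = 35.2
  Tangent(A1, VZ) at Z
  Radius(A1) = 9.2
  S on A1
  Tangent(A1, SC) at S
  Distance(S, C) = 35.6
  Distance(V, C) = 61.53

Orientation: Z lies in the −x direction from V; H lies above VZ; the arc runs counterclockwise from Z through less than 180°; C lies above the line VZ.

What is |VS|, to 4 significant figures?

29.80

V is at the origin; V and Z share the same y with |VZ| = 35.2 and Z on the −x side, so Z = (-35.20, 0.000). A1 meets VZ tangentially, so HZ is at right angles to VZ, so H = Z + (0, 9.2) = (-35.20, 9.200). Since HS ⟂ SC (tangency), |HC| = √(9.2² + 35.6²) = 36.77 regardless of where S sits on A1. So C lies on both circle(V, 61.53) and circle(H, 36.77); the above-VZ intersection is C = (-41.50, 45.43). S is the foot of the tangent from C: S = (-26.82, 12.99).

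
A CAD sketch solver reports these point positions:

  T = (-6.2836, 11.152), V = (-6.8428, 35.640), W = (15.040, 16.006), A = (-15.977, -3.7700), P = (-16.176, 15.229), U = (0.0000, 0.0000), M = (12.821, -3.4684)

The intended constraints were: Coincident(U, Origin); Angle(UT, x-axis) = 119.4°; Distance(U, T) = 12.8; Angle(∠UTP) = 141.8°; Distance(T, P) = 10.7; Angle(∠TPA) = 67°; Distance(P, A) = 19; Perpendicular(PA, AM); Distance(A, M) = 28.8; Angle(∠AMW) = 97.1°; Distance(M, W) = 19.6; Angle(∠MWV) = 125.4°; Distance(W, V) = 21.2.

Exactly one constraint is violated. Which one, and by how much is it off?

Distance(W, V) = 21.2 — off by 8.20.

U = (0.00, 0.00) ✓; UT at 119.4° ✓; |UT| = 12.80 ✓; ∠UTP = 141.8° ✓; |TP| = 10.70 ✓; ∠TPA = 67.00° ✓; |PA| = 19.00 ✓; ∠(PA, AM) = 90.00° ✓; |AM| = 28.80 ✓; ∠AMW = 97.10° ✓; |MW| = 19.60 ✓; ∠MWV = 125.4° ✓; |WV| = 29.40 ✗.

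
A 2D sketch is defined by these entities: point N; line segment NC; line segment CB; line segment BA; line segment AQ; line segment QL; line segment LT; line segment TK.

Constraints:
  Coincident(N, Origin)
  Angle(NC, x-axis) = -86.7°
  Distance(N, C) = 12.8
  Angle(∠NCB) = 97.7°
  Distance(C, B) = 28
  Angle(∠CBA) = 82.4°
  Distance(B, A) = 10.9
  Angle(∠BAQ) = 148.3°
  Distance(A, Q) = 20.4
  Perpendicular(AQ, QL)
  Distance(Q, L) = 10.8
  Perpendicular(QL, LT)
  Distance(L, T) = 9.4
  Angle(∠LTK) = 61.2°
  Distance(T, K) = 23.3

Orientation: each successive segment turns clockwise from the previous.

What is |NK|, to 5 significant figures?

30.441

N is at the origin; NC runs at -86.7° with length 12.8, so C = (0.73682, -12.779). ∠NCB = 97.7° gives CB at -169.00° from the x-axis; with |CB| = 28.0, B = (-26.749, -18.121). ∠CBA = 82.4° gives BA at 93.400° from the x-axis; with |BA| = 10.9, A = (-27.395, -7.2406). ∠BAQ = 148.3° gives AQ at 61.700° from the x-axis; with |AQ| = 20.4, Q = (-17.724, 10.721). AQ ⟂ QL, so QL runs at -28.300°; with |QL| = 10.8, L = (-8.2146, 5.6010). QL ⟂ LT, so LT runs at -118.30°; with |LT| = 9.4, T = (-12.671, -2.6755). ∠LTK = 61.2° gives TK at 122.90° from the x-axis; with |TK| = 23.3, K = (-25.327, 16.888). Then |NK| = |K − N| = 30.441.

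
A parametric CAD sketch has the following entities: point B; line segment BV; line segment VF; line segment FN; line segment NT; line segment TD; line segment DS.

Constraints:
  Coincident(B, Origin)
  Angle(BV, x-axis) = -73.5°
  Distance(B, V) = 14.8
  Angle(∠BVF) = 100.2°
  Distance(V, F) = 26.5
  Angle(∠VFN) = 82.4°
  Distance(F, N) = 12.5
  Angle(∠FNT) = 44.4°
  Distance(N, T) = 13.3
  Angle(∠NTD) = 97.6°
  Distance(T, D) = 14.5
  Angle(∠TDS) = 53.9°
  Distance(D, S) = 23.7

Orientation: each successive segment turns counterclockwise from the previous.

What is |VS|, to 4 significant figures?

34.15

∠NTD = 97.6° gives TD at -38.10° from the x-axis; with |TD| = 14.5, D = (32.20, -19.56). ∠TDS = 53.9° gives DS at 88.00° from the x-axis; with |DS| = 23.7, S = (33.03, 4.130). Then |VS| = |S − V| = 34.15.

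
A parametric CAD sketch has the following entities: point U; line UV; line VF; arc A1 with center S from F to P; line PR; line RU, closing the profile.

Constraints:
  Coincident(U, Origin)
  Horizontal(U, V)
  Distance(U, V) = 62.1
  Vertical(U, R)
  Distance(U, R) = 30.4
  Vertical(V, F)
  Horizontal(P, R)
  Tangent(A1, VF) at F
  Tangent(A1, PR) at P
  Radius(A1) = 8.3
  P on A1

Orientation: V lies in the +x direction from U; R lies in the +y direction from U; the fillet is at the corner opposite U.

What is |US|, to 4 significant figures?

58.16

U is at the origin; U and V share the same y with |UV| = 62.1 and V on the +x side, so V = (62.10, 0.000). UR is vertical with |UR| = 30.4 and R on the +y side, so R = (0.000, 30.40). The virtual corner opposite U is at (62.10, 30.40). Since A1 is tangent to VF there, SF ⟂ VF and the tangent condition forces SP to be normal to PR, with radius 8.3, so the center S sits 8.3 in from both sides at S = (53.80, 22.10). Then |US| = |S − U| = 58.16.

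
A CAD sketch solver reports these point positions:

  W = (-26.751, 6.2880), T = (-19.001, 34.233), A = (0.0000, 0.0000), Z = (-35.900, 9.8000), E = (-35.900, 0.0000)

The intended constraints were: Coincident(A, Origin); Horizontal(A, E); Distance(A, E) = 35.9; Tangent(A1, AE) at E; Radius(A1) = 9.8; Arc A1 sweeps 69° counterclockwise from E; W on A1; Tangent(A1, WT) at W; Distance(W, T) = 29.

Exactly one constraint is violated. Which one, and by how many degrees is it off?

Tangent(A1, WT) at W — off by 5.50°.

A = (0.00, 0.00) ✓; A.y = 0.00, E.y = 0.00 ✓; |AE| = 35.90 ✓; ∠(ZE, EA) = 90.00° ✓; |ZE| = 9.800 ✓; bearing(Z→W) − bearing(Z→E) = 69.00° ✓; |ZW| = 9.800 ✓; ∠(ZW, WT) = 84.50° ✗; |WT| = 29.00 ✓.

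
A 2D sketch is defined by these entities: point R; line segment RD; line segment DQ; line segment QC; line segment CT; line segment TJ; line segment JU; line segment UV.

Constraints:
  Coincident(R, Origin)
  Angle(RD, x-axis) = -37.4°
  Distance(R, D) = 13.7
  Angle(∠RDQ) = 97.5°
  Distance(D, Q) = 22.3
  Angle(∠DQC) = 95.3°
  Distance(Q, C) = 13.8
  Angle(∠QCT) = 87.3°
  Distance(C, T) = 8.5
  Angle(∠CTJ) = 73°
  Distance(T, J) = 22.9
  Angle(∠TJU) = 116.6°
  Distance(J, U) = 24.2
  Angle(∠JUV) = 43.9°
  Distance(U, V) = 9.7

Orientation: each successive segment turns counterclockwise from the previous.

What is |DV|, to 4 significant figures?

39.36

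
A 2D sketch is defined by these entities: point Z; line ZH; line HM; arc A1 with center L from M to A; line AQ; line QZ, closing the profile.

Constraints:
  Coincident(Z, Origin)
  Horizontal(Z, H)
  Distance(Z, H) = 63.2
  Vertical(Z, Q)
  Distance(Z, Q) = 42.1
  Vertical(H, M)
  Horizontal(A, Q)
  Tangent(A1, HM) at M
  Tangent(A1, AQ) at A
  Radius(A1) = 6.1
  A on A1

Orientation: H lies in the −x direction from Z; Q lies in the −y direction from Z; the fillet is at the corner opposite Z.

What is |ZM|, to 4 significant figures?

72.73

Z is at the origin; ZH is horizontal with |ZH| = 63.2 and H on the −x side, so H = (-63.20, 0.000). Z and Q share the same x with |ZQ| = 42.1 and Q on the −y side, so Q = (0.000, -42.10). The virtual corner opposite Z is at (-63.20, -42.10). Tangency of A1 to HM means the radius LM is perpendicular to HM and the tangent condition forces LA to be normal to AQ, with radius 6.1, so the center L sits 6.1 in from both sides at L = (-57.10, -36.00). That places the tangent points at M = (-63.20, -36.00) on HM and A = (-57.10, -42.10) on AQ. Then |ZM| = |M − Z| = 72.73.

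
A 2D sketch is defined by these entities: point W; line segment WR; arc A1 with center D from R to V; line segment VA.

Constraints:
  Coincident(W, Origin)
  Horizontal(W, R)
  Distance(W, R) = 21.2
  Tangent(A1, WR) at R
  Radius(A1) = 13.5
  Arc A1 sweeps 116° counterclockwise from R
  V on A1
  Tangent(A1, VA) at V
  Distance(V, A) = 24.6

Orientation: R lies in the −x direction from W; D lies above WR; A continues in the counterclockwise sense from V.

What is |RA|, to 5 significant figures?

41.550

On A1, R sits at bearing -90° from D; a 116° counterclockwise sweep puts V at bearing 26°, so V = D + 13.5·(cos 26°, sin 26°) = (-9.0663, 19.418). The tangent condition forces DV to be normal to VA, so VA runs along (−sin 26°, cos 26°); with |VA| = 24.6, A = (-19.850, 41.528). Then |RA| = |A − R| = 41.550.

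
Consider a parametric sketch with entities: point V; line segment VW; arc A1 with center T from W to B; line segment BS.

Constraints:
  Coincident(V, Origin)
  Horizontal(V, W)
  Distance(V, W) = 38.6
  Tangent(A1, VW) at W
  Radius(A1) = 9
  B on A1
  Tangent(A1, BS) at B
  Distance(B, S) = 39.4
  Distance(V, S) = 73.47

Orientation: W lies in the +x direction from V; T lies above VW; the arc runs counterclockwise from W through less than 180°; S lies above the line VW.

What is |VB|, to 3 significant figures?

47.6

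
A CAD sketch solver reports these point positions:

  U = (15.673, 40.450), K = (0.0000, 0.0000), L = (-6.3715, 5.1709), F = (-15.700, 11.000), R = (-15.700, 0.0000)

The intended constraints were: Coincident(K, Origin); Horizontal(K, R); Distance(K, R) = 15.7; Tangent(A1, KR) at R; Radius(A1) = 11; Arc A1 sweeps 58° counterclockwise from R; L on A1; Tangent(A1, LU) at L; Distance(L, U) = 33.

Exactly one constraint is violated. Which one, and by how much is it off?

Distance(L, U) = 33 — off by 8.60.

K = (0.00, 0.00) ✓; K.y = 0.00, R.y = 0.00 ✓; |KR| = 15.70 ✓; ∠(FR, RK) = 90.00° ✓; |FR| = 11.00 ✓; bearing(F→L) − bearing(F→R) = 58.00° ✓; |FL| = 11.00 ✓; ∠(FL, LU) = 90.00° ✓; |LU| = 41.60 ✗.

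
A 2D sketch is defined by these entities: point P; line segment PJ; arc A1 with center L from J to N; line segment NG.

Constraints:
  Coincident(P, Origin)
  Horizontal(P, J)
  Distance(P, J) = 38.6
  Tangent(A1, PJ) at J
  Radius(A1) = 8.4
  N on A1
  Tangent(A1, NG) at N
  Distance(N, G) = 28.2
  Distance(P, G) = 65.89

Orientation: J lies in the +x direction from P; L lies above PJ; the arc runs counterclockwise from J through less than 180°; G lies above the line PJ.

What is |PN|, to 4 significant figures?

46.34

Checks: |LN| = 8.400 ✓; ∠(LN, NG) = 90.00° ✓; |NG| = 28.20 ✓; |PG| = 65.89 ✓.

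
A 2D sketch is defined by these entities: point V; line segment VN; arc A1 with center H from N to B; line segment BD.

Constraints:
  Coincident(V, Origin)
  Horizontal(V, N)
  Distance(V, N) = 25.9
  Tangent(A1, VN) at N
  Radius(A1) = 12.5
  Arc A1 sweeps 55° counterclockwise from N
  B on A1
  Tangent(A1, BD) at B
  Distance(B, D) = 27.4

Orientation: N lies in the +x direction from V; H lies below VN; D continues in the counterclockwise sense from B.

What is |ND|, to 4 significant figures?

38.01

On A1, N sits at bearing 90° from H; a 55° counterclockwise sweep puts B at bearing 145°, so B = H + 12.5·(cos 145°, sin 145°) = (15.66, -5.330). The tangent condition forces HB to be normal to BD, so BD runs along (−sin 145°, cos 145°); with |BD| = 27.4, D = (-0.05539, -27.78). Then |ND| = |D − N| = 38.01.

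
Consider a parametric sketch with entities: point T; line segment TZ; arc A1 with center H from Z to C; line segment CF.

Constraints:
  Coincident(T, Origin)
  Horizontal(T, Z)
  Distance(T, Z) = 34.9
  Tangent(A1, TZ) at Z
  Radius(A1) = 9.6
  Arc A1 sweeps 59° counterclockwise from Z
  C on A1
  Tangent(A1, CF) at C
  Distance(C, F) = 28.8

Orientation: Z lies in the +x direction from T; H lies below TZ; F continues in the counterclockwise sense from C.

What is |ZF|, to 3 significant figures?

37.3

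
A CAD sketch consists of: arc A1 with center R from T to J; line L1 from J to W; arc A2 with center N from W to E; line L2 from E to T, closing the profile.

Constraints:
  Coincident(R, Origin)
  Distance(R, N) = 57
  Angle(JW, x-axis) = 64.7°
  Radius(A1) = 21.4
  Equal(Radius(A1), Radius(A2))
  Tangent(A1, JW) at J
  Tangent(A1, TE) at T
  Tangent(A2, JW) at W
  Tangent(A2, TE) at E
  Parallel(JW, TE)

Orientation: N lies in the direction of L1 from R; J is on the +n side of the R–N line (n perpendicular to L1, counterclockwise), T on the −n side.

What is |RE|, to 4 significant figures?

60.88

The slot axis is L1's direction at 64.7°, so u = (cos 64.7°, sin 64.7°) = (0.4274, 0.9041) and n = (−sin 64.7°, cos 64.7°) = (-0.9041, 0.4274). R is at the origin and N lies 57.0 along u from R, so N = 57.0·u = (24.36, 51.53). Tangency of A1 to both parallel lines with radius 21.4 puts J and T at R ± 21.4·n: J = (-19.35, 9.145), T = (19.35, -9.145). Equal radii place W and E the same way about N: W = N + 21.4·n = (5.012, 60.68), E = N − 21.4·n = (43.71, 42.39). Then |RE| = |E − R| = 60.88.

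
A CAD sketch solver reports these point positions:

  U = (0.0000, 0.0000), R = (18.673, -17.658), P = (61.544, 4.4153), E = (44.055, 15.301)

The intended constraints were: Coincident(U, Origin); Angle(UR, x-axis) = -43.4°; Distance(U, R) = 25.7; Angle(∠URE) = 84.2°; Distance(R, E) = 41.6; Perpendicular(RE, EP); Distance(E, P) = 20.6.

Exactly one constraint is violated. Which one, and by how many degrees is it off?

Perpendicular(RE, EP) — off by 5.70°.

U = (0.00, 0.00) ✓; UR at -43.40° ✓; |UR| = 25.70 ✓; ∠URE = 84.20° ✓; |RE| = 41.60 ✓; ∠(RE, EP) = 84.30° ✗; |EP| = 20.60 ✓.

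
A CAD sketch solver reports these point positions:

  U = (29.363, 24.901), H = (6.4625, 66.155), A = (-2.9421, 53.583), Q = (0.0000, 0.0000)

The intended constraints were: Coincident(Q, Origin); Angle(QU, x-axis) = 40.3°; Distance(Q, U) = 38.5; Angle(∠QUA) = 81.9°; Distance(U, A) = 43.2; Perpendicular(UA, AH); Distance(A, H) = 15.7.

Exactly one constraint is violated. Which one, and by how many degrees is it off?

Perpendicular(UA, AH) — off by 4.80°.

Q = (0.00, 0.00) ✓; QU at 40.30° ✓; |QU| = 38.50 ✓; ∠QUA = 81.90° ✓; |UA| = 43.20 ✓; ∠(UA, AH) = 85.20° ✗; |AH| = 15.70 ✓.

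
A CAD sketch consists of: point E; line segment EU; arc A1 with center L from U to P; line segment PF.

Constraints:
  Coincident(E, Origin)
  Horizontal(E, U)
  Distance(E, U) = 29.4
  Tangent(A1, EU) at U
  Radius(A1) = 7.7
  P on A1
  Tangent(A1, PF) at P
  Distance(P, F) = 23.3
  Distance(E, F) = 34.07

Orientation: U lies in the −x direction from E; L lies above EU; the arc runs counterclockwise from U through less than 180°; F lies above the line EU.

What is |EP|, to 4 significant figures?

22.72

E is at the origin; E and U share the same y with |EU| = 29.4 and U on the −x side, so U = (-29.40, 0.000). A1 meets EU tangentially, so LU is at right angles to EU, so L = U + (0, 7.7) = (-29.40, 7.700). Since LP ⟂ PF (tangency), |LF| = √(7.7² + 23.3²) = 24.54 regardless of where P sits on A1. So F lies on both circle(E, 34.07) and circle(L, 24.54); the above-EU intersection is F = (-17.56, 29.20). P is the foot of the tangent from F: P = (-21.83, 6.289).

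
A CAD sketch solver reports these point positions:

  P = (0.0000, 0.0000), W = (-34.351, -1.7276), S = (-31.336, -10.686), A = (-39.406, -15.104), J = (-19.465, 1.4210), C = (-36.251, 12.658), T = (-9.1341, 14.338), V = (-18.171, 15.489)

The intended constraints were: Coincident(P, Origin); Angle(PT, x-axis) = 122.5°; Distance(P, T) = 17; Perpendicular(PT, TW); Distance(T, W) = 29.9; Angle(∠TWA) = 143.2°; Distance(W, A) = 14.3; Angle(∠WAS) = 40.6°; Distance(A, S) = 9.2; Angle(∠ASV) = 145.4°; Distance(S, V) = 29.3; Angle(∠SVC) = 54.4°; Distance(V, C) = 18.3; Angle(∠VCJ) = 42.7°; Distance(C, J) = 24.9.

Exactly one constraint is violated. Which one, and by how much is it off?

Distance(C, J) = 24.9 — off by 4.70.

P = (0.00, 0.00) ✓; PT at 122.5° ✓; |PT| = 17.00 ✓; ∠(PT, TW) = 90.00° ✓; |TW| = 29.90 ✓; ∠TWA = 143.2° ✓; |WA| = 14.30 ✓; ∠WAS = 40.60° ✓; |AS| = 9.200 ✓; ∠ASV = 145.4° ✓; |SV| = 29.30 ✓; ∠SVC = 54.40° ✓; |VC| = 18.30 ✓; ∠VCJ = 42.70° ✓; |CJ| = 20.20 ✗.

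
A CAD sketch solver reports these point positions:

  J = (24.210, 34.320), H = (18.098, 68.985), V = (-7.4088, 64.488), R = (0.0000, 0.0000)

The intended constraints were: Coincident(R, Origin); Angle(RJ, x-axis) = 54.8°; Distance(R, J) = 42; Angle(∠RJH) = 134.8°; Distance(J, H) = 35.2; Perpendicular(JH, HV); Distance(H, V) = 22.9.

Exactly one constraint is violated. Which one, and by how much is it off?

Distance(H, V) = 22.9 — off by 3.00.

R = (0.00, 0.00) ✓; RJ at 54.80° ✓; |RJ| = 42.00 ✓; ∠RJH = 134.8° ✓; |JH| = 35.20 ✓; ∠(JH, HV) = 90.00° ✓; |HV| = 25.90 ✗.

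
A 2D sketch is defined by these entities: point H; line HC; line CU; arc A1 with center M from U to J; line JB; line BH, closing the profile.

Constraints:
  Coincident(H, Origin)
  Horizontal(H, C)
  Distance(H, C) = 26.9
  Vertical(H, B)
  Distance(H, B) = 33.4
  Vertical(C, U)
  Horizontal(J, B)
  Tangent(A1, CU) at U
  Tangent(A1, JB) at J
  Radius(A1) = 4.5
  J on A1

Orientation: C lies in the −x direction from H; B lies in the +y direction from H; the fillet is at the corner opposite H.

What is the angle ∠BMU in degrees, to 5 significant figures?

168.64°

H is at the origin; H and C share the same y with |HC| = 26.9 and C on the −x side, so C = (-26.900, 0.0000). HB is vertical with |HB| = 33.4 and B on the +y side, so B = (0.0000, 33.400). The virtual corner opposite H is at (-26.900, 33.400). A1 meets CU tangentially, so MU is at right angles to CU and since A1 is tangent to JB there, MJ ⟂ JB, with radius 4.5, so the center M sits 4.5 in from both sides at M = (-22.400, 28.900). That places the tangent points at U = (-26.900, 28.900) on CU and J = (-22.400, 33.400) on JB. Then cos ∠BMU = MB·MU / (|MB||MU|), giving 168.64°.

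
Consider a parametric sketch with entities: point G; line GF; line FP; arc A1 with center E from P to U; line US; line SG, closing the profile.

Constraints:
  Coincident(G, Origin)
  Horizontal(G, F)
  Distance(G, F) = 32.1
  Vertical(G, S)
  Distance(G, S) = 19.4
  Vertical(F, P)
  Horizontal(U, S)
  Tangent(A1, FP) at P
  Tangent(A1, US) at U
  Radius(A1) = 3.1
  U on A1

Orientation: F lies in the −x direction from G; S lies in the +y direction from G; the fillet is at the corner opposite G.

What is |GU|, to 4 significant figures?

34.89

G is at the origin; G and F share the same y with |GF| = 32.1 and F on the −x side, so F = (-32.10, 0.000). GS is vertical with |GS| = 19.4 and S on the +y side, so S = (0.000, 19.40). The virtual corner opposite G is at (-32.10, 19.40). Since A1 is tangent to FP there, EP ⟂ FP and A1 meets US tangentially, so EU is at right angles to US, with radius 3.1, so the center E sits 3.1 in from both sides at E = (-29.00, 16.30). That places the tangent points at P = (-32.10, 16.30) on FP and U = (-29.00, 19.40) on US. Then |GU| = |U − G| = 34.89.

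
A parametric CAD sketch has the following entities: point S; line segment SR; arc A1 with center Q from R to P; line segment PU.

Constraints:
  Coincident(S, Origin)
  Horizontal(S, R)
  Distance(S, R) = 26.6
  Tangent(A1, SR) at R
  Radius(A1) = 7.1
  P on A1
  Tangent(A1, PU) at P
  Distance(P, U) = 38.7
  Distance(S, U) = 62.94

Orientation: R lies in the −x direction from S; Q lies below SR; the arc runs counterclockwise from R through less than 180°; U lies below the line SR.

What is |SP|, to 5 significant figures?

33.322

Checks: |QP| = 7.100 ✓; ∠(QP, PU) = 90.00° ✓; |PU| = 38.70 ✓; |SU| = 62.94 ✓.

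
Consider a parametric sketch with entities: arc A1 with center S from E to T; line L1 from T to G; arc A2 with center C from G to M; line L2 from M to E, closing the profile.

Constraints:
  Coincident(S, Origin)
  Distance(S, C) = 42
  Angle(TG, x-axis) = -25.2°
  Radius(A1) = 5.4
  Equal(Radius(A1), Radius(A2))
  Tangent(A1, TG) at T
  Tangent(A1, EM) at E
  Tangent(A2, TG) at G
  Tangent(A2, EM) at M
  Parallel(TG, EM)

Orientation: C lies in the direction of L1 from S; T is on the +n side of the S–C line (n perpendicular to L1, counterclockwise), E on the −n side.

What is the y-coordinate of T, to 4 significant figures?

4.886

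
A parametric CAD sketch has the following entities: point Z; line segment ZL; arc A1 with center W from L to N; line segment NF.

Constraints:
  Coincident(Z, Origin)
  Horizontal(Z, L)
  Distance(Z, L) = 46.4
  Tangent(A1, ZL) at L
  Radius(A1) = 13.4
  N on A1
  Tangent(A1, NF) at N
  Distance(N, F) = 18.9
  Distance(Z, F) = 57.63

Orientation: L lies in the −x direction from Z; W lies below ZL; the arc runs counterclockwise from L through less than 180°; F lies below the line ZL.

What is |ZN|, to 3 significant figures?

60.8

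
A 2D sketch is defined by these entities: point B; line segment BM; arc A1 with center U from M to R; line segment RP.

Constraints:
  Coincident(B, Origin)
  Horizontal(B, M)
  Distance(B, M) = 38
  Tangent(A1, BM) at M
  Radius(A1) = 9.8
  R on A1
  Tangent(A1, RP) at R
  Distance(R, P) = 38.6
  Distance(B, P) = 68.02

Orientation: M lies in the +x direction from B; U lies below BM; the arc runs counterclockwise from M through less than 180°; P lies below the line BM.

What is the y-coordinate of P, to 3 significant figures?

-48.4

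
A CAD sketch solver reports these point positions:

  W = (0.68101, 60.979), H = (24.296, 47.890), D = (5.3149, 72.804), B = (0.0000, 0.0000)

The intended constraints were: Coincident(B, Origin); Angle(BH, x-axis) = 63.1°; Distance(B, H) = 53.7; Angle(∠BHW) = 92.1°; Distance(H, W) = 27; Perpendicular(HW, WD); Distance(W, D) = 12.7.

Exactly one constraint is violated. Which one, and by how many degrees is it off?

Perpendicular(HW, WD) — off by 7.60°.

B = (0.00, 0.00) ✓; BH at 63.10° ✓; |BH| = 53.70 ✓; ∠BHW = 92.10° ✓; |HW| = 27.00 ✓; ∠(HW, WD) = 82.40° ✗; |WD| = 12.70 ✓.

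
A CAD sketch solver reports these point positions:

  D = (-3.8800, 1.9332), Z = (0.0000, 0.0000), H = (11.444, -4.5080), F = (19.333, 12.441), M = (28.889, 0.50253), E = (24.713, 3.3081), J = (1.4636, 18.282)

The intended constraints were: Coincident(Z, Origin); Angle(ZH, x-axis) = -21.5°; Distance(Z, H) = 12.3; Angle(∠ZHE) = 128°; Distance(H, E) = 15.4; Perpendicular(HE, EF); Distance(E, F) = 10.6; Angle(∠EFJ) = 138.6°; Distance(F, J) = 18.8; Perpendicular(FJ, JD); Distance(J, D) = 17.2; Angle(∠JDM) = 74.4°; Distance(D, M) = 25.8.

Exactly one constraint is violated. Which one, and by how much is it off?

Distance(D, M) = 25.8 — off by 7.00.

Z = (0.00, 0.00) ✓; ZH at -21.50° ✓; |ZH| = 12.30 ✓; ∠ZHE = 128.0° ✓; |HE| = 15.40 ✓; ∠(HE, EF) = 90.00° ✓; |EF| = 10.60 ✓; ∠EFJ = 138.6° ✓; |FJ| = 18.80 ✓; ∠(FJ, JD) = 90.00° ✓; |JD| = 17.20 ✓; ∠JDM = 74.40° ✓; |DM| = 32.80 ✗.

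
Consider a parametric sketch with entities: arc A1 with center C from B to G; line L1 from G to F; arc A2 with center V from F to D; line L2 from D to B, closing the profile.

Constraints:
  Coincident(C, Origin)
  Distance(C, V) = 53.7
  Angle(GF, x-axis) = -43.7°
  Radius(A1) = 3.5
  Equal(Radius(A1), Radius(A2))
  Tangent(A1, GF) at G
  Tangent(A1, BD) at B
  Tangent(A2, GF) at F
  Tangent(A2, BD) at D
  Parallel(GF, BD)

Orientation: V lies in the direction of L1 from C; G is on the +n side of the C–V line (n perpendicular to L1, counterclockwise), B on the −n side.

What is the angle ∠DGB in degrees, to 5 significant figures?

82.573°

Tangency of A1 to both parallel lines with radius 3.5 puts G and B at C ± 3.5·n: G = (2.4181, 2.5304), B = (-2.4181, -2.5304). Equal radii place F and D the same way about V: F = V + 3.5·n = (41.241, -34.570), D = V − 3.5·n = (36.405, -39.631). Then cos ∠DGB = GD·GB / (|GD||GB|), giving 82.573°.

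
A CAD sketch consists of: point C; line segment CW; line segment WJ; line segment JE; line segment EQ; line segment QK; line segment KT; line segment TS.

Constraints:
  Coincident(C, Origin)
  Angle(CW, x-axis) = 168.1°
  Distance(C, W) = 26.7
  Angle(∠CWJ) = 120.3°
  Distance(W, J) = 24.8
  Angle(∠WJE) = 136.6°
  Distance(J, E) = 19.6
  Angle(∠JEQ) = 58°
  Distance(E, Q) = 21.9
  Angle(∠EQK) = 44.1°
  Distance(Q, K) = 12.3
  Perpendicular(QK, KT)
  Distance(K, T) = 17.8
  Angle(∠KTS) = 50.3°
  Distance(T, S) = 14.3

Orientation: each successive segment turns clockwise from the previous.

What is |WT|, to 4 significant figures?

43.25

C is at the origin; CW runs at 168.1° with length 26.7, so W = (-26.13, 5.506). ∠CWJ = 120.3° gives WJ at 108.4° from the x-axis; with |WJ| = 24.8, J = (-33.95, 29.04). ∠WJE = 136.6° gives JE at 65.00° from the x-axis; with |JE| = 19.6, E = (-25.67, 46.80). ∠JEQ = 58.0° gives EQ at -57.00° from the x-axis; with |EQ| = 21.9, Q = (-13.74, 28.43). ∠EQK = 44.1° gives QK at 167.1° from the x-axis; with |QK| = 12.3, K = (-25.73, 31.18). QK is perpendicular to KT, so KT runs at 77.10°; with |KT| = 17.8, T = (-21.76, 48.53). Then |WT| = |T − W| = 43.25.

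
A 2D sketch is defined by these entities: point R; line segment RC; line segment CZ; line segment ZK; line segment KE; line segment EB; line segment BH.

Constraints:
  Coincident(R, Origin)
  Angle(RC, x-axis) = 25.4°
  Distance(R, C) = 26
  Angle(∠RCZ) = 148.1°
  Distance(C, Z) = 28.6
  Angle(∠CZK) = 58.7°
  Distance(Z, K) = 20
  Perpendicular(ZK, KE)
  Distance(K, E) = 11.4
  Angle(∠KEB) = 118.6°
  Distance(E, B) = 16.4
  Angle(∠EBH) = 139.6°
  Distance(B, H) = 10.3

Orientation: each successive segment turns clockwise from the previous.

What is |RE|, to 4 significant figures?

30.65

R is at the origin; RC runs at 25.4° with length 26.0, so C = (23.49, 11.15). ∠RCZ = 148.1° gives CZ at -6.500° from the x-axis; with |CZ| = 28.6, Z = (51.90, 7.915). ∠CZK = 58.7° gives ZK at -127.8° from the x-axis; with |ZK| = 20.0, K = (39.64, -7.888). ZK ⟂ KE, so KE runs at 142.2°; with |KE| = 11.4, E = (30.64, -0.9013). Then |RE| = |E − R| = 30.65.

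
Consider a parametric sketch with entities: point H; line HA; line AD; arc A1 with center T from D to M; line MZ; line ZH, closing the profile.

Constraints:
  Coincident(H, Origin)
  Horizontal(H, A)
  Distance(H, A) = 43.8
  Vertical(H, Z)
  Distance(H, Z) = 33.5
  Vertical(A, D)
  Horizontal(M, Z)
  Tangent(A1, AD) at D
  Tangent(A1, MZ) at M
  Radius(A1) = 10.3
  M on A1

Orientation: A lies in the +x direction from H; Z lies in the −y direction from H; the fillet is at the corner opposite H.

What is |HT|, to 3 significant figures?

40.7

H is at the origin; HA is horizontal with |HA| = 43.8 and A on the +x side, so A = (43.8, 0.00). HZ is vertical with |HZ| = 33.5 and Z on the −y side, so Z = (0.00, -33.5). The virtual corner opposite H is at (43.8, -33.5). The tangent condition forces TD to be normal to AD and the tangent condition forces TM to be normal to MZ, with radius 10.3, so the center T sits 10.3 in from both sides at T = (33.5, -23.2). Then |HT| = |T − H| = 40.7.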